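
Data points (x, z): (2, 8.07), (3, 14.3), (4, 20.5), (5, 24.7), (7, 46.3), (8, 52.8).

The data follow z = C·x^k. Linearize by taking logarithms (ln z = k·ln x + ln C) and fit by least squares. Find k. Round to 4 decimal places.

k = 1.3539

Taking logs, ln z = k·ln x + ln C, so regress ln z on ln x.
AᵀA = [[14.3101, 8.8128]; [8.8128, 6]], rhs = [29.4293, 18.7773]ᵀ  (here Σln x = 8.8128, Σ(ln x)² = 14.3101, Σln z = 18.7773, Σln x·ln z = 29.4293).
Δ = 14.3101·6 − (8.8128)² = 8.1947; k = (29.4293·6 − 8.8128·18.7773)/8.1947 = 1.35387, ln C = (14.3101·18.7773 − 8.8128·29.4293)/8.1947 = 1.14098.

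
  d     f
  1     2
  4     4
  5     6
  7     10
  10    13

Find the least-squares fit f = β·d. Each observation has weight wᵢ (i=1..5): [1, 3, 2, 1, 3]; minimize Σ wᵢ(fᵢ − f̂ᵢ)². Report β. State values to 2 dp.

β = 1.27

Sums needed: Σwᵢ·d·d = 448.
And Σwᵢ·d·f = 570.
Normal equations: [[448]]·[β]ᵀ = [570]ᵀ.
Hence β = 570 / 448 ≈ 1.27232.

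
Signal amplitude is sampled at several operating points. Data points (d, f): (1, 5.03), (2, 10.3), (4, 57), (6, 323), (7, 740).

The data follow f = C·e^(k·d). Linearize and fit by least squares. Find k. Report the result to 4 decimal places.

k = 0.8410

With ln fᵢ as the transformed response and dᵢ as the regressor:
Σd = 20.0000, Σ(d)² = 106.0000, Σln f = 20.3749, Σd·ln f = 103.3644.
Normal system: [[106.0000, 20.0000]; [20.0000, 5]]·[k, ln C]ᵀ = [103.3644, 20.3749]ᵀ.
Slope k = (n·Σd·ln f − Σd·Σln f)/(n·Σ(d)² − (Σd)²) = (5·103.3644 − 20.0000·20.3749)/130.0000 = 0.84095; ln C = (Σln f − k·Σd)/n = 0.71118.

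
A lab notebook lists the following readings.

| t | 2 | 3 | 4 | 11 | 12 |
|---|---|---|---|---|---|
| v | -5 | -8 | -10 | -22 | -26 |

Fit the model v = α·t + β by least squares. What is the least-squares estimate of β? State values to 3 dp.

β = -1.744

Sums needed: Σt·t = 294, Σt = 32, Σ1 = 5.
Right-hand side: Σt·v = -628, Σv = -71.
AᵀA·[α, β]ᵀ = Aᵀv becomes [[294, 32]; [32, 5]]·[α, β]ᵀ = [-628, -71]ᵀ.
Eliminating β: 5·(row 1) − 32·(row 2) gives 446·α = 5·(-628) − 32·(-71) = -868, so α = -434/223.
Then β = ((-71) − 32·(-434/223))/5 = -389/223.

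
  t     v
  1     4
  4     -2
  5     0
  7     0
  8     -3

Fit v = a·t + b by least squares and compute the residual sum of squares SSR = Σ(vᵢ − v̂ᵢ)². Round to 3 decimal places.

SSR = 11.167

With design matrix A, AᵀA = [[155, 25]; [25, 5]] and Aᵀv = [-28, -1]ᵀ.
Eliminating b: 5·(row 1) − 25·(row 2) gives 150·a = 5·(-28) − 25·(-1) = -115, so a = -23/30.
Then b = ((-1) − 25·(-23/30))/5 = 109/30.
Residuals: 17/15, -77/30, 1/5, 26/15, -1/2; SSR = 67/6.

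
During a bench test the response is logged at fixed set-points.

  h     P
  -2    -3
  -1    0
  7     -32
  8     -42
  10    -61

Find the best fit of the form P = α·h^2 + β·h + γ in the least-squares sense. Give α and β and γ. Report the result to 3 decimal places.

Compute the Gram sums: Σh^2·h^2 = 16514, Σh^2·h = 1846, Σh^2 = 218, Σh·h = 218, Σh = 22, Σ1 = 5.
Right-hand side: Σh^2·P = -10368, Σh·P = -1164, ΣP = -138.
Row-reducing yields α = -2333/4382, β = -3061/4382, γ = -2878/2191.

α = -0.532, β = -0.699, γ = -1.314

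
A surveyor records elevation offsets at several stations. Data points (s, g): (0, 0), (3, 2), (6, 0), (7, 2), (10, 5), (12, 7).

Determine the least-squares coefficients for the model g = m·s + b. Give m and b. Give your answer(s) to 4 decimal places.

m = 0.5411, b = -0.7603

XᵀX·[m, b]ᵀ = Xᵀg reads: 338·m + 38·b = 154;  38·m + 6·b = 16.
det = 338·6 − 38² = 584.
m = (154·6 − 38·16)/584 = 79/146; b = (338·16 − 38·154)/584 = -111/146.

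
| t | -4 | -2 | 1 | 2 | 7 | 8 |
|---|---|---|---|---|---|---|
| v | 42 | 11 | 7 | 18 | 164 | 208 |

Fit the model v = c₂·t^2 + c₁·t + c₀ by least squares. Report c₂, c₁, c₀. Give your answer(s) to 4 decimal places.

Forming AᵀA = [[6786, 792, 138]; [792, 138, 12]; [138, 12, 6]] and Aᵀv = [22143, 2665, 450]ᵀ gives AᵀA·[c₂, c₁, c₀]ᵀ = Aᵀv.
Row-reducing yields c₂ = 72277/24252, c₁ = 281/141, c₀ = 19955/8084.

c₂ = 2.9802, c₁ = 1.9929, c₀ = 2.4685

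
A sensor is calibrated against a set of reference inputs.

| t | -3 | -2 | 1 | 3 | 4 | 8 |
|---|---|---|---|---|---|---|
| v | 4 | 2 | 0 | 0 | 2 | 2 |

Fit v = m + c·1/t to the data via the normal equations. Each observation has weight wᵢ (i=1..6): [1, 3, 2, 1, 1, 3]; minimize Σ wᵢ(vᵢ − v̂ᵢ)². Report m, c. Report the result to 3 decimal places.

Setting ∂/∂m … = 0 gives: 11·m + (9/8)·c = 18;  (9/8)·m + (1775/576)·c = -37/12.
(Σwᵢ·1 = 11, Σwᵢ·1/t = 9/8, Σwᵢ·1/t·1/t = 1775/576, Σwᵢ·v = 18, Σwᵢ·1/t·v = -37/12.)
det = 11·(1775/576) − (9/8)² = 4699/144.
m = (18·(1775/576) − (9/8)·(-37/12))/(4699/144) = 8487/4699; c = (11·(-37/12) − (9/8)·18)/(4699/144) = -7800/4699.

m = 1.806, c = -1.660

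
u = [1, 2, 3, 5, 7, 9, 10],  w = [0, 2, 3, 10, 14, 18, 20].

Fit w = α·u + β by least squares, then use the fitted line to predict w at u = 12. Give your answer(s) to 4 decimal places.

ŵ = 25.0117

Sums needed: Σu·u = 269, Σu = 37, Σ1 = 7.
Right-hand side: Σu·w = 523, Σw = 67.
det = 269·7 − 37² = 514.
α = (523·7 − 37·67)/514 = 591/257; β = (269·67 − 37·523)/514 = -664/257.
At u = 12: ŵ = (591/257)·(12) + (-664/257)·(1) = 6428/257.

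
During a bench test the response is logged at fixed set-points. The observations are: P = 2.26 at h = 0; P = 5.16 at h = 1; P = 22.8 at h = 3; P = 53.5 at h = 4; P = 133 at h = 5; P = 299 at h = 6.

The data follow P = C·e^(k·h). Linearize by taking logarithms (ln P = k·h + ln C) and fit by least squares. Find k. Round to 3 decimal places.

k = 0.811

Taking logs, ln P = k·h + ln C, so regress ln P on h.
XᵀX = [[87.0000, 19.0000]; [19.0000, 6]], rhs = [85.5944, 20.1535]ᵀ  (here Σh = 19.0000, Σ(h)² = 87.0000, Σln P = 20.1535, Σh·ln P = 85.5944).
Slope k = (n·Σh·ln P − Σh·Σln P)/(n·Σ(h)² − (Σh)²) = (6·85.5944 − 19.0000·20.1535)/161.0000 = 0.81148; ln C = (Σln P − k·Σh)/n = 0.78922.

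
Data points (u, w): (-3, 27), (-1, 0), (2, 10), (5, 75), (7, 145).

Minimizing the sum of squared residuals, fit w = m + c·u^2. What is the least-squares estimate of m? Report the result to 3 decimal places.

m = -1.559

Compute the Gram sums: Σ1 = 5, Σu^2 = 88, Σu^2·u^2 = 3124.
And Σw = 257, Σu^2·w = 9263.
So XᵀX·[m, c]ᵀ = Xᵀw: [[5, 88]; [88, 3124]]·[m, c]ᵀ = [257, 9263]ᵀ.
Eliminating c: 3124·(row 1) − 88·(row 2) gives 7876·m = 3124·257 − 88·9263 = -12276, so m = -279/179.
Then c = (9263 − 88·(-279/179))/3124 = 23699/7876.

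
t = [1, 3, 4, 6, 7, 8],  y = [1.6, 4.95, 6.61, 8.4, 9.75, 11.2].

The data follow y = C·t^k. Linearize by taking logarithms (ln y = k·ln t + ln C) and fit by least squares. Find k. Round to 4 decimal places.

Taking logs, ln y = k·ln t + ln C, so regress ln y on ln t.
Σln t = 8.3020, Σ(ln t)² = 14.4498, Σln y = 10.7794, Σln t·ln y = 17.6436.
Equations: 14.4498·k + 8.3020·ln C = 17.6436;  8.3020·k + 6·ln C = 10.7794.
Δ = 14.4498·6 − (8.3020)² = 17.7753; k = (17.6436·6 − 8.3020·10.7794)/17.7753 = 0.92100, ln C = (14.4498·10.7794 − 8.3020·17.6436)/17.7753 = 0.52220.

k = 0.9210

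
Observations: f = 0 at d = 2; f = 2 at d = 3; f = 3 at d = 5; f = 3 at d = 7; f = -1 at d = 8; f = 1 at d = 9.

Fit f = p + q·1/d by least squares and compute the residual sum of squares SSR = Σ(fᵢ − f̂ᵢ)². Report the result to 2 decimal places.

Forming XᵀX = [[6, 3559/2520]; [3559/2520, 2854441/6350400]] and Xᵀf = [8, 4237/2520]ᵀ gives XᵀX·[p, q]ᵀ = Xᵀf.
Δ = 6·(2854441/6350400) − (3559/2520)² = 892033/1270080.
p = (8·(2854441/6350400) − (3559/2520)·(4237/2520))/(892033/1270080) = 1551209/892033; q = (6·(4237/2520) − (3559/2520)·8)/(892033/1270080) = -1537200/892033.
Residuals: -782609/892033, 745257/892033, 1432330/892033, 1344490/892033, -2251092/892033, -488376/892033; SSR = 11583690/892033.

SSR = 12.99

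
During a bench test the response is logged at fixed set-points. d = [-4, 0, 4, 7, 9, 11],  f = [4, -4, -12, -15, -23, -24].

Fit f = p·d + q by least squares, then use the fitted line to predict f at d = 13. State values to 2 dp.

The normal equations are: 283·p + 27·q = -640;  27·p + 6·q = -74.
(Σd·d = 283, Σd = 27, Σ1 = 6, Σd·f = -640, Σf = -74.)
Δ = 283·6 − 27² = 969.
p = ((-640)·6 − 27·(-74))/969 = -614/323; q = (283·(-74) − 27·(-640))/969 = -3662/969.
At d = 13: f̂ = (-614/323)·(13) + (-3662/969)·(1) = -1624/57.

f̂ = -28.49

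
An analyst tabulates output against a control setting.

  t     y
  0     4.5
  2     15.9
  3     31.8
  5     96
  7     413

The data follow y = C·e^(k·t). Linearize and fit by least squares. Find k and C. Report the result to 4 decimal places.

k = 0.6376, C = 4.4630

Taking logs, ln y = k·t + ln C, so regress ln y on t.
AᵀA = [[87.0000, 17.0000]; [17.0000, 5]], rhs = [80.8969, 18.3177]ᵀ  (here Σt = 17.0000, Σ(t)² = 87.0000, Σln y = 18.3177, Σt·ln y = 80.8969).
Slope k = (n·Σt·ln y − Σt·Σln y)/(n·Σ(t)² − (Σt)²) = (5·80.8969 − 17.0000·18.3177)/146.0000 = 0.63756; ln C = (Σln y − k·Σt)/n = 1.49581, so C = exp(1.49581) = 4.46297.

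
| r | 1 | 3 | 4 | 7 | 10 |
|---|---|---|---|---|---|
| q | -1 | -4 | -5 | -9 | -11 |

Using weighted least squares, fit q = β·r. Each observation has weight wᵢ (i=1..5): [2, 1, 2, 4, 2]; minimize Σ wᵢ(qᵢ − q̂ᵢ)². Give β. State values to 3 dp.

Entries of XᵀWX: Σwᵢ·r·r = 439.
Moment sums: Σwᵢ·r·q = -526.
Normal equations: [[439]]·[β]ᵀ = [-526]ᵀ.
β = (-526)/439 = -1.19818.

β = -1.198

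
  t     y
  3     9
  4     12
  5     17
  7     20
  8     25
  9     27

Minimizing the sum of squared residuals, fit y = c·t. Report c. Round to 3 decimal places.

c = 3.045

The normal system AᵀA·[c]ᵀ = Aᵀy is [[244]]·[c]ᵀ = [743]ᵀ.
Hence c = 743 / 244 ≈ 3.04508.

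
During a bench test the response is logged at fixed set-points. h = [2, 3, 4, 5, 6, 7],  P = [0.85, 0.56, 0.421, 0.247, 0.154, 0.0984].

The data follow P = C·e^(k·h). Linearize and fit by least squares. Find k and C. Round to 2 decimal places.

k = -0.43, C = 2.12

Taking logs, ln P = k·h + ln C, so regress ln P on h.
Σh = 27.0000, Σ(h)² = 139.0000, Σln P = -7.1953, Σh·ln P = -39.9726.
Equations: 139.0000·k + 27.0000·ln C = -39.9726;  27.0000·k + 6·ln C = -7.1953.
Slope k = (n·Σh·ln P − Σh·Σln P)/(n·Σ(h)² − (Σh)²) = (6·-39.9726 − 27.0000·-7.1953)/105.0000 = -0.43392; ln C = (Σln P − k·Σh)/n = 0.75341, so C = exp(0.75341) = 2.12424.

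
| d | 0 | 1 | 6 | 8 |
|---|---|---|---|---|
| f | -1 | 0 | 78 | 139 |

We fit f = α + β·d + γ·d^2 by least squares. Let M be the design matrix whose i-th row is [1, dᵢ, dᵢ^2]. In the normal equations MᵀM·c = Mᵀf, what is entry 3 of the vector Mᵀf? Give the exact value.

11704

Entry 3 ↔ basis d^2, so (Mᵀf)_{3} = Σᵢ (d^2)·fᵢ = (0)·(-1) + (1)·(0) + (36)·(78) + (64)·(139) = 11704.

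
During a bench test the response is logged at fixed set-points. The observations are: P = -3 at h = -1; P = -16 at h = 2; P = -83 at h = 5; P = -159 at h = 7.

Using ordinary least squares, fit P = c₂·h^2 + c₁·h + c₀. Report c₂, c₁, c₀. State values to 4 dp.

c₂ = -3.0499, c₁ = -1.1732, c₀ = -1.2021

Forming MᵀM = [[3043, 475, 79]; [475, 79, 13]; [79, 13, 4]] and MᵀP = [-9933, -1557, -261]ᵀ gives MᵀM·[c₂, c₁, c₀]ᵀ = MᵀP.
Inverting the 3×3 Gram matrix, [c₂, c₁, c₀]ᵀ = [-1162/381, -149/127, -458/381]ᵀ.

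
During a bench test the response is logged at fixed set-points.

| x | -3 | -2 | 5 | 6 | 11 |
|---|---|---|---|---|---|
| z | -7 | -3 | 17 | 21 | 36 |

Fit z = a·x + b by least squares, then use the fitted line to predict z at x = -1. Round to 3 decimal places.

ẑ = -0.554

From the data, Σx·x = 195, Σx = 17, Σ1 = 5.
Right-hand side: Σx·z = 634, Σz = 64.
Eliminating b: 5·(row 1) − 17·(row 2) gives 686·a = 5·634 − 17·64 = 2082, so a = 1041/343.
Then b = (64 − 17·(1041/343))/5 = 851/343.
At x = -1: ẑ = (1041/343)·(-1) + (851/343)·(1) = -190/343.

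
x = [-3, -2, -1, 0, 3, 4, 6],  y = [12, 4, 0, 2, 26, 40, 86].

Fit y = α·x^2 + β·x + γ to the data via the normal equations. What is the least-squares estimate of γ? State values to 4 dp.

γ = 0.8724

Setting ∂/∂α … = 0 gives: 1731·α + 271·β + 75·γ = 4094;  271·α + 75·β + 7·γ = 710;  75·α + 7·β + 7·γ = 170.
(Σx^2·x^2 = 1731, Σx^2·x = 271, Σx^2 = 75, Σx·x = 75, Σx = 7, Σ1 = 7, Σx^2·y = 4094, Σx·y = 710, Σy = 170.)
Inverting the 3×3 Gram matrix, [α, β, γ]ᵀ = [2663/1348, 3029/1348, 294/337]ᵀ.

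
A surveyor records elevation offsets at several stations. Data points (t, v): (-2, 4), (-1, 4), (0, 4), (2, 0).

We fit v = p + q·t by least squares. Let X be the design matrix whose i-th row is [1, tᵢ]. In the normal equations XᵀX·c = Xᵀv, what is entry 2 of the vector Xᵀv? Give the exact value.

-12

Entry 2 ↔ basis t, so (Xᵀv)_{2} = Σᵢ (t)·vᵢ = (-2)·(4) + (-1)·(4) + (0)·(4) + (2)·(0) = -12.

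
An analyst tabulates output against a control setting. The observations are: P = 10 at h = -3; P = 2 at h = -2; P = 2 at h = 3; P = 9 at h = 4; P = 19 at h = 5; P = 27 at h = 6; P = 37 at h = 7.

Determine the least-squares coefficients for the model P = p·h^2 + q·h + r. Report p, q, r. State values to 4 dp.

XᵀX·[p, q, r]ᵀ = XᵀP reads: 4756·p + 740·q + 148·r = 3520;  740·p + 148·q + 20·r = 524;  148·p + 20·q + 7·r = 106.
Row-reducing yields p = 2239/2296, q = -2227/2296, r = -776/287.

p = 0.9752, q = -0.9699, r = -2.7038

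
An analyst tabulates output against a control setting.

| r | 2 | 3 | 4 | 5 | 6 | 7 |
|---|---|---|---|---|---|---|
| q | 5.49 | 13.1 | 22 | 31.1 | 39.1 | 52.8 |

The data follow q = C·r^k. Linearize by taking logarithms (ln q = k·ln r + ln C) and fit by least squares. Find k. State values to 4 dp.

With ln qᵢ as the transformed response and ln rᵢ as the regressor:
Σln r = 8.5252, Σ(ln r)² = 13.1965, Σln q = 18.4364, Σln r·ln q = 28.1110.
Equations: 13.1965·k + 8.5252·ln C = 28.1110;  8.5252·k + 6·ln C = 18.4364.
Slope k = (n·Σln r·ln q − Σln r·Σln q)/(n·Σ(ln r)² − (Σln r)²) = (6·28.1110 − 8.5252·18.4364)/6.5005 = 1.76798; ln C = (Σln q − k·Σln r)/n = 0.56068.

k = 1.7680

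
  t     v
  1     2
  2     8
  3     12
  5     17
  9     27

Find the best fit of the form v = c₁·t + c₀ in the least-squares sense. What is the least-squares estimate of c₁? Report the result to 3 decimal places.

c₁ = 2.950

Forming MᵀM = [[120, 20]; [20, 5]] and Mᵀv = [382, 66]ᵀ gives MᵀM·[c₁, c₀]ᵀ = Mᵀv.
Eliminating c₀: 5·(row 1) − 20·(row 2) gives 200·c₁ = 5·382 − 20·66 = 590, so c₁ = 59/20.
Then c₀ = (66 − 20·(59/20))/5 = 7/5.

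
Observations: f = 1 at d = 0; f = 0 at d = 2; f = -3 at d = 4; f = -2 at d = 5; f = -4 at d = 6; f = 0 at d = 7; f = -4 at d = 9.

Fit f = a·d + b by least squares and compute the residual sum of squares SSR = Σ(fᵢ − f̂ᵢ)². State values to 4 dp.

Sums needed: Σd·d = 211, Σd = 33, Σ1 = 7.
Right-hand side: Σd·f = -82, Σf = -12.
MᵀM·[a, b]ᵀ = Mᵀf becomes [[211, 33]; [33, 7]]·[a, b]ᵀ = [-82, -12]ᵀ.
det = 211·7 − 33² = 388.
a = ((-82)·7 − 33·(-12))/388 = -89/194; b = (211·(-12) − 33·(-82))/388 = 87/194.
Residuals: 107/194, 91/194, -313/194, -15/97, -329/194, 268/97, -31/97; SSR = 1335/97.

SSR = 13.7629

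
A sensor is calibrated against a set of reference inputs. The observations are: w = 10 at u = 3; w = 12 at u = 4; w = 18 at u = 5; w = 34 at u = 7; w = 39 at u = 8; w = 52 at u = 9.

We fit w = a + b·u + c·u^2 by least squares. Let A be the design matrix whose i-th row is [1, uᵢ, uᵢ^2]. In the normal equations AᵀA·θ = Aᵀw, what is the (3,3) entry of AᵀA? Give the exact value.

14020

Row 3 ↔ basis u^2, column 3 ↔ basis u^2, so (AᵀA)_{3,3} = Σᵢ (u^2)·(u^2) = (9)·(9) + (16)·(16) + (25)·(25) + (49)·(49) + (64)·(64) + (81)·(81) = 14020.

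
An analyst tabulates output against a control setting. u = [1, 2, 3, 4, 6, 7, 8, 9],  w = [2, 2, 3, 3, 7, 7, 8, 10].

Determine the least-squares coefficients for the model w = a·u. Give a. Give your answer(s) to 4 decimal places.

AᵀA·[a]ᵀ = Aᵀw reads: 260·a = 272.
(Σu·u = 260, Σu·w = 272.)
Hence a = 272 / 260 ≈ 1.04615.

a = 1.0462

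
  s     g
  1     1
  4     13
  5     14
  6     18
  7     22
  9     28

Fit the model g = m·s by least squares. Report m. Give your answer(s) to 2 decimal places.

m = 3.06

Compute the Gram sums: Σs·s = 208.
Moment sums: Σs·g = 637.
m = 637/208 = 3.0625.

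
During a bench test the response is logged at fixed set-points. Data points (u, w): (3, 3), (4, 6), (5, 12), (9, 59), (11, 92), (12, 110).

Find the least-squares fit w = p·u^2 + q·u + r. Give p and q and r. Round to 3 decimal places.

p = 0.917, q = -1.641, r = -1.467

Sums needed: Σu^2·u^2 = 42900, Σu^2·u = 4004, Σu^2 = 396, Σu·u = 396, Σu = 44, Σ1 = 6.
And Σu^2·w = 32174, Σu·w = 2956, Σw = 282.
AᵀA·[p, q, r]ᵀ = Aᵀw becomes [[42900, 4004, 396]; [4004, 396, 44]; [396, 44, 6]]·[p, q, r]ᵀ = [32174, 2956, 282]ᵀ.
Solving the 3×3 system (Gaussian elimination) gives p = 11/12, q = -361/220, r = -22/15.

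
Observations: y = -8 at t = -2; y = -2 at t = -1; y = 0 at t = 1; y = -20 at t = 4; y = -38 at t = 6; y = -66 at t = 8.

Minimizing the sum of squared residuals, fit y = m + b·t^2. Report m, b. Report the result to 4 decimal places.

m = -1.7702, b = -1.0113

With design matrix A, AᵀA = [[6, 122]; [122, 5666]] and Aᵀy = [-134, -5946]ᵀ.
Determinant 6·5666 − 122² = 19112.
m = ((-134)·5666 − 122·(-5946))/19112 = -4229/2389; b = (6·(-5946) − 122·(-134))/19112 = -2416/2389.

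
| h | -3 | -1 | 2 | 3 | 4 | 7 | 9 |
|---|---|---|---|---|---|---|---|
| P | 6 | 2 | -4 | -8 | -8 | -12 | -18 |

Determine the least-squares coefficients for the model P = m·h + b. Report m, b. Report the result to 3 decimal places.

The normal system MᵀM·[m, b]ᵀ = MᵀP is [[169, 21]; [21, 7]]·[m, b]ᵀ = [-330, -42]ᵀ.
Determinant 169·7 − 21² = 742.
m = ((-330)·7 − 21·(-42))/742 = -102/53; b = (169·(-42) − 21·(-330))/742 = -12/53.

m = -1.925, b = -0.226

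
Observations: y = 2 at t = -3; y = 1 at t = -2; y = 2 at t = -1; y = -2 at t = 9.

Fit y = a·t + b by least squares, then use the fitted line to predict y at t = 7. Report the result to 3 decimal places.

ŷ = -1.288

The normal system MᵀM·[a, b]ᵀ = Mᵀy is [[95, 3]; [3, 4]]·[a, b]ᵀ = [-28, 3]ᵀ.
Δ = 95·4 − 3² = 371.
a = ((-28)·4 − 3·3)/371 = -121/371; b = (95·3 − 3·(-28))/371 = 369/371.
At t = 7: ŷ = (-121/371)·(7) + (369/371)·(1) = -478/371.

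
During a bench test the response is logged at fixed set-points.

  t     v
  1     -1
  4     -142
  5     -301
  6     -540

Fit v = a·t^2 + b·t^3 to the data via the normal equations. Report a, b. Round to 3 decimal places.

a = 3.160, b = -3.029

Setting ∂/∂a … = 0 gives: 2178·a + 11926·b = -29238;  11926·a + 66378·b = -163354.
Δ = 2178·66378 − 11926² = 2341808.
a = ((-29238)·66378 − 11926·(-163354))/2341808 = 66070/20909; b = (2178·(-163354) − 11926·(-29238))/2341808 = -63327/20909.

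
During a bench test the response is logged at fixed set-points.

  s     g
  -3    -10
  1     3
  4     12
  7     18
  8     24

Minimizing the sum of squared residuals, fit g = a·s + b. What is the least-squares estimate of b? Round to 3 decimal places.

Entries of XᵀX: Σs·s = 139, Σs = 17, Σ1 = 5.
Moment sums: Σs·g = 399, Σg = 47.
XᵀX·[a, b]ᵀ = Xᵀg becomes [[139, 17]; [17, 5]]·[a, b]ᵀ = [399, 47]ᵀ.
Eliminating b: 5·(row 1) − 17·(row 2) gives 406·a = 5·399 − 17·47 = 1196, so a = 598/203.
Then b = (47 − 17·(598/203))/5 = -125/203.

b = -0.616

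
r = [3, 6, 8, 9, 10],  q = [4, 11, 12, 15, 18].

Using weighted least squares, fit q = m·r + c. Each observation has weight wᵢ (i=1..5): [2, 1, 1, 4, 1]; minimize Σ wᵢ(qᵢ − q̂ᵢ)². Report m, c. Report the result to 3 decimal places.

m = 1.839, c = -1.375

MᵀWM·[m, c]ᵀ = MᵀWq reads: 542·m + 66·c = 906;  66·m + 9·c = 109.
Eliminating c: 9·(row 1) − 66·(row 2) gives 522·m = 9·906 − 66·109 = 960, so m = 160/87.
Then c = (109 − 66·(160/87))/9 = -359/261.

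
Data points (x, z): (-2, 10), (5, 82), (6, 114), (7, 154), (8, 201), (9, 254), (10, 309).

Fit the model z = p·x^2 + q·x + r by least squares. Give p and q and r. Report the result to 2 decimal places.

From the data, Σx^2·x^2 = 24995, Σx^2·x = 2917, Σx^2 = 359, Σx·x = 359, Σx = 43, Σ1 = 7.
Right-hand side: Σx^2·z = 78078, Σx·z = 9136, Σz = 1124.
Row-reducing yields p = 612610/206409, q = 259165/206409, r = 44411/68803.

p = 2.97, q = 1.26, r = 0.65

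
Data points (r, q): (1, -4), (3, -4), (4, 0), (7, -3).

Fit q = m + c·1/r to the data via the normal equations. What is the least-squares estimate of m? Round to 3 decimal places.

Forming XᵀX = [[4, 145/84]; [145/84, 8425/7056]] and Xᵀq = [-11, -121/21]ᵀ gives XᵀX·[m, c]ᵀ = Xᵀq.
Determinant 4·(8425/7056) − (145/84)² = 4225/2352.
m = ((-11)·(8425/7056) − (145/84)·(-121/21))/(4225/2352) = -4499/2535; c = (4·(-121/21) − (145/84)·(-11))/(4225/2352) = -9548/4225.

m = -1.775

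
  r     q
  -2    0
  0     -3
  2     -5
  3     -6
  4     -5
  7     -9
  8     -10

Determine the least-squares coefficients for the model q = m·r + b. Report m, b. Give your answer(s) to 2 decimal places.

The normal equations are: 146·m + 22·b = -191;  22·m + 7·b = -38.
(Σr·r = 146, Σr = 22, Σ1 = 7, Σr·q = -191, Σq = -38.)
Δ = 146·7 − 22² = 538.
m = ((-191)·7 − 22·(-38))/538 = -501/538; b = (146·(-38) − 22·(-191))/538 = -673/269.

m = -0.93, b = -2.50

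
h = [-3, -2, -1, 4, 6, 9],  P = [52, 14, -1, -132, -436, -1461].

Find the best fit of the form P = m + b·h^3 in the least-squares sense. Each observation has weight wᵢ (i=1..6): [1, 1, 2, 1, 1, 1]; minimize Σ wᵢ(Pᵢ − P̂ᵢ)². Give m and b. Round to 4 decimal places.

m = -2.9024, b = -2.0007

Entries of MᵀWM: Σwᵢ·1 = 7, Σwᵢ·h^3 = 972, Σwᵢ·h^3·h^3 = 582988.
And Σwᵢ·P = -1965, Σwᵢ·h^3·P = -1169207.
MᵀWM·[m, b]ᵀ = MᵀWP becomes [[7, 972]; [972, 582988]]·[m, b]ᵀ = [-1965, -1169207]ᵀ.
Determinant 7·582988 − 972² = 3136132.
m = ((-1965)·582988 − 972·(-1169207))/3136132 = -2275554/784033; b = (7·(-1169207) − 972·(-1965))/3136132 = -6274469/3136132.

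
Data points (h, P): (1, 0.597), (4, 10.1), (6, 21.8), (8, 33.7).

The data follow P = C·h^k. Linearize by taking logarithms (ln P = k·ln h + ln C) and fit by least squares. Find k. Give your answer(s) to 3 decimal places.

Linearized form: ln P = k·ln h + ln C. From the 4 transformed points,
Σln h = 5.2575, Σ(ln h)² = 9.4563, Σln P = 8.3961, Σln h·ln P = 16.0423.
Equations: 9.4563·k + 5.2575·ln C = 16.0423;  5.2575·k + 4·ln C = 8.3961.
Δ = 9.4563·4 − (5.2575)² = 10.1839; k = (16.0423·4 − 5.2575·8.3961)/10.1839 = 1.96652, ln C = (9.4563·8.3961 − 5.2575·16.0423)/10.1839 = -0.48571.

k = 1.967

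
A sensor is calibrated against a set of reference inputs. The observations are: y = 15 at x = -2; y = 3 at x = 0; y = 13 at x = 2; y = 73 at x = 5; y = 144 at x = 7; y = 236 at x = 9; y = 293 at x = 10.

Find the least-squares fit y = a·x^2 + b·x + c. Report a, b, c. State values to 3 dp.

a = 2.957, b = -0.562, c = 2.383

Forming AᵀA = [[19619, 2197, 263]; [2197, 263, 31]; [263, 31, 7]] and Aᵀy = [57409, 6423, 777]ᵀ gives AᵀA·[a, b, c]ᵀ = Aᵀy.
Row-reducing yields a = 820537/277473, b = -155942/277473, c = 220452/92491.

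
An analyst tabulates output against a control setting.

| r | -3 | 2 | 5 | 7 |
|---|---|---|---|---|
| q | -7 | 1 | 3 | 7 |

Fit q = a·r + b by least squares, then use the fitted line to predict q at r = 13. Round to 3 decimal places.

From the data, Σr·r = 87, Σr = 11, Σ1 = 4.
For Xᵀq: Σr·q = 87, Σq = 4.
So XᵀX·[a, b]ᵀ = Xᵀq: [[87, 11]; [11, 4]]·[a, b]ᵀ = [87, 4]ᵀ.
det = 87·4 − 11² = 227.
a = (87·4 − 11·4)/227 = 304/227; b = (87·4 − 11·87)/227 = -609/227.
At r = 13: q̂ = (304/227)·(13) + (-609/227)·(1) = 3343/227.

q̂ = 14.727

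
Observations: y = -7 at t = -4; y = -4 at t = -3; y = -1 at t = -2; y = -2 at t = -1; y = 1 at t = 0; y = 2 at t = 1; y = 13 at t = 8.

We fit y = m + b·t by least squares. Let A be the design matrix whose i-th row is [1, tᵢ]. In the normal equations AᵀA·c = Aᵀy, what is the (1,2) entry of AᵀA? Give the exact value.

Row 1 ↔ basis 1, column 2 ↔ basis t, so (AᵀA)_{1,2} = Σᵢ t = (1)·(-4) + (1)·(-3) + (1)·(-2) + (1)·(-1) + (1)·(0) + (1)·(1) + (1)·(8) = -1.

-1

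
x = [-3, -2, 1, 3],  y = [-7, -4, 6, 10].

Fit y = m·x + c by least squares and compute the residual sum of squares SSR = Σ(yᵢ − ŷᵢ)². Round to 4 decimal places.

SSR = 1.8242

The normal system AᵀA·[m, c]ᵀ = Aᵀy is [[23, -1]; [-1, 4]]·[m, c]ᵀ = [65, 5]ᵀ.
Δ = 23·4 − (-1)² = 91.
m = (65·4 − (-1)·5)/91 = 265/91; c = (23·5 − (-1)·65)/91 = 180/91.
Residuals: -22/91, -2/13, 101/91, -5/7; SSR = 166/91.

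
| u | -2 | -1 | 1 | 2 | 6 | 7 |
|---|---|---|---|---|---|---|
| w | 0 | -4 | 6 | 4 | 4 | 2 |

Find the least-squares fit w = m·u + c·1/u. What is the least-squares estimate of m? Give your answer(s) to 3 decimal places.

m = 0.315

From the data, Σu·u = 95, Σu·1/u = 6, Σ1/u·1/u = 4495/1764.
Moment sums: Σu·w = 56, Σ1/u·w = 272/21.
Δ = 95·(4495/1764) − 6² = 363521/1764.
m = (56·(4495/1764) − 6·(272/21))/(363521/1764) = 114632/363521; c = (95·(272/21) − 6·56)/(363521/1764) = 1577856/363521.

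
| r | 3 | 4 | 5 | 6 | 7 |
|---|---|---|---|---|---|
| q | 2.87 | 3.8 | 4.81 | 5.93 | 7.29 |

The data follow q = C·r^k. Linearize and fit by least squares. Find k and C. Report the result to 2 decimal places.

k = 1.09, C = 0.85

Let Y = ln q. Fitting Y = k·ln r + ln C by least squares:
XᵀX = [[12.7160, 7.8320]; [7.8320, 5]], rhs = [12.5919, 7.7265]ᵀ  (here Σln r = 7.8320, Σ(ln r)² = 12.7160, Σln q = 7.7265, Σln r·ln q = 12.5919).
Slope k = (n·Σln r·ln q − Σln r·Σln q)/(n·Σ(ln r)² − (Σln r)²) = (5·12.5919 − 7.8320·7.7265)/2.2397 = 1.09166; ln C = (Σln q − k·Σln r)/n = -0.16466, so C = exp(-0.16466) = 0.84818.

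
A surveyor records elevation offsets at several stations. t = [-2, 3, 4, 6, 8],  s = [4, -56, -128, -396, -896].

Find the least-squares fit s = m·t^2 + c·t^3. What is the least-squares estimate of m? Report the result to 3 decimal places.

m = -1.925

From the data, Σt^2·t^2 = 5745, Σt^2·t^3 = 41779, Σt^3·t^3 = 313689.
And Σt^2·s = -74136, Σt^3·s = -554024.
Determinant 5745·313689 − 41779² = 56658464.
m = ((-74136)·313689 − 41779·(-554024))/56658464 = -3408719/1770577; c = (5745·(-554024) − 41779·(-74136))/56658464 = -2673123/1770577.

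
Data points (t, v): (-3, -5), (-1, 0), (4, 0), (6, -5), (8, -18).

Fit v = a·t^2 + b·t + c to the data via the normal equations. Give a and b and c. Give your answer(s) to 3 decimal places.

From the data, Σt^2·t^2 = 5730, Σt^2·t = 764, Σt^2 = 126, Σt·t = 126, Σt = 14, Σ1 = 5.
For Xᵀv: Σt^2·v = -1377, Σt·v = -159, Σv = -28.
Inverting the 3×3 Gram matrix, [a, b, c]ᵀ = [-62837/131678, 175407/131678, 177478/65839]ᵀ.

a = -0.477, b = 1.332, c = 2.696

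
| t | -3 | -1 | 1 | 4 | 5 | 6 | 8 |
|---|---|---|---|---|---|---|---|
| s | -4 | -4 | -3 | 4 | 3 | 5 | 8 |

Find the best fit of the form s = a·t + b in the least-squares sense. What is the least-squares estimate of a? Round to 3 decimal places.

Sums needed: Σt·t = 152, Σt = 20, Σ1 = 7.
Right-hand side: Σt·s = 138, Σs = 9.
So MᵀM·[a, b]ᵀ = Mᵀs: [[152, 20]; [20, 7]]·[a, b]ᵀ = [138, 9]ᵀ.
det = 152·7 − 20² = 664.
a = (138·7 − 20·9)/664 = 393/332; b = (152·9 − 20·138)/664 = -174/83.

a = 1.184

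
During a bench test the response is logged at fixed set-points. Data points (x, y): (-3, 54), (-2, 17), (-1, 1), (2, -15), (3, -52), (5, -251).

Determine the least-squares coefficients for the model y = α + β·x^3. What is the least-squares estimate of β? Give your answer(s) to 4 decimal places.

β = -2.0076

Entries of AᵀA: Σ1 = 6, Σx^3 = 124, Σx^3·x^3 = 17212.
And Σy = -246, Σx^3·y = -34494.
Determinant 6·17212 − 124² = 87896.
α = ((-246)·17212 − 124·(-34494))/87896 = 5388/10987; β = (6·(-34494) − 124·(-246))/87896 = -44115/21974.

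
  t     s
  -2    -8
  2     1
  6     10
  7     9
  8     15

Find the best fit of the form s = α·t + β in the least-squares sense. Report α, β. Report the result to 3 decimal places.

α = 2.145, β = -3.610

Setting ∂/∂α … = 0 gives: 157·α + 21·β = 261;  21·α + 5·β = 27.
(Σt·t = 157, Σt = 21, Σ1 = 5, Σt·s = 261, Σs = 27.)
Eliminating β: 5·(row 1) − 21·(row 2) gives 344·α = 5·261 − 21·27 = 738, so α = 369/172.
Then β = (27 − 21·(369/172))/5 = -621/172.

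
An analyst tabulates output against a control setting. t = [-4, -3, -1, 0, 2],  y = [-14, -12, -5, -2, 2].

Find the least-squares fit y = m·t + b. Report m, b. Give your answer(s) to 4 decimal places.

Compute the Gram sums: Σt·t = 30, Σt = -6, Σ1 = 5.
And Σt·y = 101, Σy = -31.
XᵀX·[m, b]ᵀ = Xᵀy becomes [[30, -6]; [-6, 5]]·[m, b]ᵀ = [101, -31]ᵀ.
det = 30·5 − (-6)² = 114.
m = (101·5 − (-6)·(-31))/114 = 319/114; b = (30·(-31) − (-6)·101)/114 = -54/19.

m = 2.7982, b = -2.8421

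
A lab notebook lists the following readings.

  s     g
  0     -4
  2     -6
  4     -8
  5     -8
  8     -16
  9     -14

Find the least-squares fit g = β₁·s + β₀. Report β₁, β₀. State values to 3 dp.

β₁ = -1.292, β₀ = -3.303

The normal system MᵀM·[β₁, β₀]ᵀ = Mᵀg is [[190, 28]; [28, 6]]·[β₁, β₀]ᵀ = [-338, -56]ᵀ.
det = 190·6 − 28² = 356.
β₁ = ((-338)·6 − 28·(-56))/356 = -115/89; β₀ = (190·(-56) − 28·(-338))/356 = -294/89.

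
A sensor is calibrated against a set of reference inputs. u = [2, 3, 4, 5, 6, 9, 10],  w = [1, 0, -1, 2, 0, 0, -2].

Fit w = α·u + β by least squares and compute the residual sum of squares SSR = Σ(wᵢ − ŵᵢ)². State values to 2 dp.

Sums needed: Σu·u = 271, Σu = 39, Σ1 = 7.
For Mᵀw: Σu·w = -12, Σw = 0.
So MᵀM·[α, β]ᵀ = Mᵀw: [[271, 39]; [39, 7]]·[α, β]ᵀ = [-12, 0]ᵀ.
Determinant 271·7 − 39² = 376.
α = ((-12)·7 − 39·0)/376 = -21/94; β = (271·0 − 39·(-12))/376 = 117/94.
Residuals: 19/94, -27/47, -127/94, 88/47, 9/94, 36/47, -95/94; SSR = 344/47.

SSR = 7.32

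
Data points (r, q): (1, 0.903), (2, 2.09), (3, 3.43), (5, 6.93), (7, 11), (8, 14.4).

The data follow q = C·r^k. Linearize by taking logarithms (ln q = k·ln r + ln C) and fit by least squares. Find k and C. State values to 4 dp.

k = 1.3191, C = 0.8568

With ln qᵢ as the transformed response and ln rᵢ as the regressor:
Sums: Σln r = 7.4265, Σ(ln r)² = 12.3883, Σln q = 8.8687, Σln r·ln q = 15.1931.
Normal system: [[12.3883, 7.4265]; [7.4265, 6]]·[k, ln C]ᵀ = [15.1931, 8.8687]ᵀ.
Solving (det = 19.1764): k = 1.31908, ln C = -0.15459, so C = exp(-0.15459) = 0.85676.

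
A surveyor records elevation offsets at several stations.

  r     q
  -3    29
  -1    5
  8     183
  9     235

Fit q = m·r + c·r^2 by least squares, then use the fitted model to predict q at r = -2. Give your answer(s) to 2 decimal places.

Setting ∂/∂m … = 0 gives: 155·m + 1213·c = 3487;  1213·m + 10739·c = 31013.
Eliminating c: 10739·(row 1) − 1213·(row 2) gives 193176·m = 10739·3487 − 1213·31013 = -171876, so m = -14323/16098.
Then c = (31013 − 1213·(-14323/16098))/10739 = 48107/16098.
At r = -2: q̂ = (-14323/16098)·(-2) + (48107/16098)·(4) = 110537/8049.

q̂ = 13.73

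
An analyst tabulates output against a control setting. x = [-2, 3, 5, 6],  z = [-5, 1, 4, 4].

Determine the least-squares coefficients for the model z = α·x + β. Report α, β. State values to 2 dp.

α = 1.18, β = -2.55

Entries of MᵀM: Σx·x = 74, Σx = 12, Σ1 = 4.
And Σx·z = 57, Σz = 4.
Normal equations: [[74, 12]; [12, 4]]·[α, β]ᵀ = [57, 4]ᵀ.
Eliminating β: 4·(row 1) − 12·(row 2) gives 152·α = 4·57 − 12·4 = 180, so α = 45/38.
Then β = (4 − 12·(45/38))/4 = -97/38.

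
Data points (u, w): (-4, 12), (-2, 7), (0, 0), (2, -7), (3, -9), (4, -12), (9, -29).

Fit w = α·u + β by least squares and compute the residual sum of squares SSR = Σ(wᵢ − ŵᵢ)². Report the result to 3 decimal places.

SSR = 2.277

Setting ∂/∂α … = 0 gives: 130·α + 12·β = -412;  12·α + 7·β = -38.
Δ = 130·7 − 12² = 766.
α = ((-412)·7 − 12·(-38))/766 = -1214/383; β = (130·(-38) − 12·(-412))/766 = 2/383.
Residuals: -262/383, 251/383, -2/383, -255/383, 193/383, 258/383, -183/383; SSR = 872/383.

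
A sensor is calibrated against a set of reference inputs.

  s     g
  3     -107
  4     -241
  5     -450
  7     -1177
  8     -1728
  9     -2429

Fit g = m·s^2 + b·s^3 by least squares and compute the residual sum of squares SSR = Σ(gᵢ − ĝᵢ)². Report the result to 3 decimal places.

SSR = 2.903

AᵀA·[m, b]ᵀ = Aᵀg reads: 14020·m + 113016·b = -381083;  113016·m + 931684·b = -3133751.
(Σs^2·s^2 = 14020, Σs^2·s^3 = 113016, Σs^3·s^3 = 931684, Σs^2·g = -381083, Σs^3·g = -3133751.)
Δ = 14020·931684 − 113016² = 289593424.
m = ((-381083)·931684 − 113016·(-3133751))/289593424 = -221232689/72398356; b = (14020·(-3133751) − 113016·(-381083))/289593424 = -216678173/72398356.
Residuals: 23695195/18099589, -10219425/18099589, 18164325/36199178, -12962478/18099589, -1560624/18099589, 11314601/36199178; SSR = 105068797/36199178.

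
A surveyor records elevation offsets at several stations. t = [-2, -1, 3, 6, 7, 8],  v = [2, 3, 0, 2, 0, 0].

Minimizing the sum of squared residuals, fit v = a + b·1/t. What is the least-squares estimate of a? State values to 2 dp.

a = 0.91

From the data, Σ1 = 6, Σ1/t = -41/56, Σ1/t·1/t = 40217/28224.
Right-hand side: Σv = 7, Σ1/t·v = -11/3.
det = 6·(40217/28224) − (-41/56)² = 75391/9408.
a = (7·(40217/28224) − (-41/56)·(-11/3))/(75391/9408) = 205751/226173; b = (6·(-11/3) − (-41/56)·7)/(75391/9408) = -158760/75391.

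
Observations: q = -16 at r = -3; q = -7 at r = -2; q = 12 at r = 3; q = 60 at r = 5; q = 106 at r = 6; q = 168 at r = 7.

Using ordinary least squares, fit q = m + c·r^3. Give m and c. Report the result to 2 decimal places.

Forming AᵀA = [[6, 676]; [676, 181452]] and Aᵀq = [323, 88832]ᵀ gives AᵀA·[m, c]ᵀ = Aᵀq.
det = 6·181452 − 676² = 631736.
m = (323·181452 − 676·88832)/631736 = -360359/157934; c = (6·88832 − 676·323)/631736 = 78661/157934.

m = -2.28, c = 0.50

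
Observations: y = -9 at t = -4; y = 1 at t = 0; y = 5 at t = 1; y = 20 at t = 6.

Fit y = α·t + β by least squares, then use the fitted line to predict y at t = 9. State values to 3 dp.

Normal-equation sums: Σt·t = 53, Σt = 3, Σ1 = 4.
For Aᵀy: Σt·y = 161, Σy = 17.
AᵀA·[α, β]ᵀ = Aᵀy becomes [[53, 3]; [3, 4]]·[α, β]ᵀ = [161, 17]ᵀ.
Δ = 53·4 − 3² = 203.
α = (161·4 − 3·17)/203 = 593/203; β = (53·17 − 3·161)/203 = 418/203.
At t = 9: ŷ = (593/203)·(9) + (418/203)·(1) = 5755/203.

ŷ = 28.350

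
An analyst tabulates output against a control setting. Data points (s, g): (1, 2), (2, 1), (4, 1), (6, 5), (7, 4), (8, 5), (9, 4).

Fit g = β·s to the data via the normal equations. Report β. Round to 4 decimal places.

β = 0.5657

Forming AᵀA = [[251]] and Aᵀg = [142]ᵀ gives AᵀA·[β]ᵀ = Aᵀg.
β = 142/251 = 0.565737.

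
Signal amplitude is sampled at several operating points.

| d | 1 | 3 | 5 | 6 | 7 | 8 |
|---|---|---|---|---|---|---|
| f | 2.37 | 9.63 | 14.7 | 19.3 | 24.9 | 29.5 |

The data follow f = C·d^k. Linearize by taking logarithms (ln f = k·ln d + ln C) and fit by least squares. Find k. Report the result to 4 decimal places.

k = 1.1865

Linearized form: ln f = k·ln d + ln C. From the 6 transformed points,
Over the data: Σln d = 8.5252, Σ(ln d)² = 15.1183, Σln f = 15.3750, Σln d·ln f = 25.4114.
Normal system: [[15.1183, 8.5252]; [8.5252, 6]]·[k, ln C]ᵀ = [25.4114, 15.3750]ᵀ.
Δ = 15.1183·6 − (8.5252)² = 18.0313; k = (25.4114·6 − 8.5252·15.3750)/18.0313 = 1.18651, ln C = (15.1183·15.3750 − 8.5252·25.4114)/18.0313 = 0.87663.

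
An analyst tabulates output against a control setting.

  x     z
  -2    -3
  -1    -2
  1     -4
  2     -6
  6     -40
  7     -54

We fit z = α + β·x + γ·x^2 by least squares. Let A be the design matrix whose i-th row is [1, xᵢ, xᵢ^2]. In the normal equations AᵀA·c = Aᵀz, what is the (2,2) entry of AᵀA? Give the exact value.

95

Row 2 ↔ basis x, column 2 ↔ basis x, so (AᵀA)_{2,2} = Σᵢ (x)·(x) = (-2)·(-2) + (-1)·(-1) + (1)·(1) + (2)·(2) + (6)·(6) + (7)·(7) = 95.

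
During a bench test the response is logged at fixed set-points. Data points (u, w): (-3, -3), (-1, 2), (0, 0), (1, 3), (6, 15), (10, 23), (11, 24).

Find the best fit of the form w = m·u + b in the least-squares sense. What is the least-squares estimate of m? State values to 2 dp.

Forming AᵀA = [[268, 24]; [24, 7]] and Aᵀw = [594, 64]ᵀ gives AᵀA·[m, b]ᵀ = Aᵀw.
Δ = 268·7 − 24² = 1300.
m = (594·7 − 24·64)/1300 = 1311/650; b = (268·64 − 24·594)/1300 = 724/325.

m = 2.02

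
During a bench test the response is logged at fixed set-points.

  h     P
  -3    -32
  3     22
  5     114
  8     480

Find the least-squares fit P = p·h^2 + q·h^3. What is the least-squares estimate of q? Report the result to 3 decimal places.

Compute the Gram sums: Σh^2·h^2 = 4883, Σh^2·h^3 = 35893, Σh^3·h^3 = 279227.
And Σh^2·P = 33480, Σh^3·P = 261468.
Eliminating q: 279227·(row 1) − 35893·(row 2) gives 75157992·p = 279227·33480 − 35893·261468 = -36350964, so p = -77673/160594.
Then q = (261468 − 35893·(-77673/160594))/279227 = 2084739/2087722.

q = 0.999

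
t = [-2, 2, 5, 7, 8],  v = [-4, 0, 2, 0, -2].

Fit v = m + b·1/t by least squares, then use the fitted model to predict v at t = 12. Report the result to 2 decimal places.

v̂ = -0.85

Forming XᵀX = [[5, 131/280]; [131/280, 45161/78400]] and Xᵀv = [-4, 43/20]ᵀ gives XᵀX·[m, b]ᵀ = Xᵀv.
det = 5·(45161/78400) − (131/280)² = 52161/19600.
m = ((-4)·(45161/78400) − (131/280)·(43/20))/(52161/19600) = -43251/34774; b = (5·(43/20) − (131/280)·(-4))/(52161/19600) = 82460/17387.
At t = 12: v̂ = (-43251/34774)·(1) + (82460/17387)·(1/12) = -88523/104322.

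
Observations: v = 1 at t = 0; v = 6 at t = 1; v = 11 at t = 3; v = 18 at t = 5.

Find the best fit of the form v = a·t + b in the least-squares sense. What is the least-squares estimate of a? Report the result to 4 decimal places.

The normal system MᵀM·[a, b]ᵀ = Mᵀv is [[35, 9]; [9, 4]]·[a, b]ᵀ = [129, 36]ᵀ.
det = 35·4 − 9² = 59.
a = (129·4 − 9·36)/59 = 192/59; b = (35·36 − 9·129)/59 = 99/59.

a = 3.2542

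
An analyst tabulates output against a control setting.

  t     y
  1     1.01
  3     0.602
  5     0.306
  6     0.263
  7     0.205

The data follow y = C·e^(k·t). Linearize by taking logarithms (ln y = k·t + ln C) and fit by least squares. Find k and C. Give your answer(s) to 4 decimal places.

k = -0.2712, C = 1.3136

Taking logs, ln y = k·t + ln C, so regress ln y on t.
Σt = 22.0000, Σ(t)² = 120.0000, Σln y = -4.6021, Σt·ln y = -26.5402.
Equations: 120.0000·k + 22.0000·ln C = -26.5402;  22.0000·k + 5·ln C = -4.6021.
Solving (det = 116.0000): k = -0.27117, ln C = 0.27273, so C = exp(0.27273) = 1.31355.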